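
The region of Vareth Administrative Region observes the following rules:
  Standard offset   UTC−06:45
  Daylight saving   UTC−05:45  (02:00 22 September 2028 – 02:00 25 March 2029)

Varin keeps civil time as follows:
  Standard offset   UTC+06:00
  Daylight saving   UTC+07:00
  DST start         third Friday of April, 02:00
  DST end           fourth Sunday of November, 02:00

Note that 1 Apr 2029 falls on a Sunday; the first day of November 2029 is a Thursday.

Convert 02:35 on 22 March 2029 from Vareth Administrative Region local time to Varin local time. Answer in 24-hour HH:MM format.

22 March 2029 lies within the daylight-saving period (22 September 2028 – 25 March 2029), so Vareth Administrative Region is on daylight time, UTC−05:45.
02:35 Vareth Administrative Region + 5h45m = 08:20 UTC.
1 April 2029 is a Sunday, so the first Friday is April 6 and the third is April 20.
1 November 2029 is a Thursday, so the first Sunday is November 4 and the fourth is November 25.
At the standard offset (UTC+06:00), 08:20 UTC + 6h = 14:20 Varin standard time.
Daylight saving runs 20 April – 25 November; the standard-time date in Varin, 22 March 2029, is outside that window, so Varin is on standard time at UTC+06:00.
08:20 UTC + 6h = 14:20 Varin.

14:20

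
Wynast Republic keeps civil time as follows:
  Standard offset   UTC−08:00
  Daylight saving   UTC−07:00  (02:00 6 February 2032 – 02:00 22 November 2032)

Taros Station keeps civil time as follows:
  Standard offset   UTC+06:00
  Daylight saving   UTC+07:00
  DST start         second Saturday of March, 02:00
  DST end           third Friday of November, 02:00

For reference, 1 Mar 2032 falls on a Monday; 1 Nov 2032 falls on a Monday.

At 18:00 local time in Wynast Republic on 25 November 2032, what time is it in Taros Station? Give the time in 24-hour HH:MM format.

25 November 2032 is outside the daylight-saving period (6 February – 22 November), so Wynast Republic is on standard time, UTC−08:00.
18:00 Wynast Republic + 8h = 02:00 UTC (rolling into the next day, 26 November 2032).
1 March 2032 is a Monday, so the first Saturday is March 6 and the second is March 13.
1 November 2032 is a Monday, so the first Friday is November 5 and the third is November 19.
At the standard offset (UTC+06:00), 02:00 UTC + 6h = 08:00 Taros Station standard time.
The standard-time date in Taros Station, 26 November 2032, is outside the daylight-saving period (13 March – 19 November), so Taros Station is on standard time, UTC+06:00.
02:00 UTC + 6h = 08:00 Taros Station.

08:00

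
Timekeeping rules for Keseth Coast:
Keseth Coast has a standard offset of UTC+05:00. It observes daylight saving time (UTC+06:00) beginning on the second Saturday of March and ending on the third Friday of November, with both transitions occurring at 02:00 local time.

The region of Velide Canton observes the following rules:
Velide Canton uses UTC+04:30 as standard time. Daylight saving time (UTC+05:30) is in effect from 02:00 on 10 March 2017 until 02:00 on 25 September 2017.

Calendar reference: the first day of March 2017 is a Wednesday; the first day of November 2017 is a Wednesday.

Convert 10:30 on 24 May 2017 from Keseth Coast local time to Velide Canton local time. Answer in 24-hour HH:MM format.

10:00

1 March 2017 is a Wednesday, so the first Saturday is March 4 and the second is March 11.
1 November 2017 is a Wednesday, so the first Friday is November 3 and the third is November 17.
Daylight saving runs 11 March – 17 November; 24 May 2017 is inside that window, so Keseth Coast is at UTC+06:00.
10:30 Keseth Coast − 6h = 04:30 UTC.
At the standard offset (UTC+04:30), 04:30 UTC + 4h30m = 09:00 Velide Canton standard time.
The standard-time date in Velide Canton, 24 May 2017, falls between 10 March and 25 September, so daylight saving is in effect and Velide Canton is at UTC+05:30.
04:30 UTC + 5h30m = 10:00 Velide Canton.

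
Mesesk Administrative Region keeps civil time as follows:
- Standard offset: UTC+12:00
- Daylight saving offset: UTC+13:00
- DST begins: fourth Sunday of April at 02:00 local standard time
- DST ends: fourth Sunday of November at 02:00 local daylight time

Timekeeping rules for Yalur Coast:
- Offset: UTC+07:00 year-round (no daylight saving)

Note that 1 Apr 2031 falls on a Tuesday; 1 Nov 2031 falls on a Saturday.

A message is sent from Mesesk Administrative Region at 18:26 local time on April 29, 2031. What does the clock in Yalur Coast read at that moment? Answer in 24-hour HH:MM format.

1 April 2031 is a Tuesday, so the first Sunday is April 6 and the fourth is April 27.
1 November 2031 is a Saturday, so the first Sunday is November 2 and the fourth is November 23.
Daylight saving runs 27 April – 23 November; April 29, 2031 is inside that window, so Mesesk Administrative Region is at UTC+13:00.
18:26 Mesesk Administrative Region − 13h = 05:26 UTC.
Yalur Coast stays on UTC+07:00 all year.
05:26 UTC + 7h = 12:26 Yalur Coast.

12:26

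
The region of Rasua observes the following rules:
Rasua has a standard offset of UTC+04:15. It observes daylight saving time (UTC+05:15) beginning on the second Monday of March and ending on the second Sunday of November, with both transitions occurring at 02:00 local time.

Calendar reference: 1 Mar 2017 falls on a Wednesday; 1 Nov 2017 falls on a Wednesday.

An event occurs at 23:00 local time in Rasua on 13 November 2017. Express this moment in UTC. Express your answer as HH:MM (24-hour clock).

18:45

1 March 2017 is a Wednesday, so the first Monday is March 6 and the second is March 13.
1 November 2017 is a Wednesday, so the first Sunday is November 5 and the second is November 12.
13 November 2017 is outside the daylight-saving period (13 March – 12 November), so Rasua is on standard time, UTC+04:15.
23:00 local − 4h15m = 18:45 UTC.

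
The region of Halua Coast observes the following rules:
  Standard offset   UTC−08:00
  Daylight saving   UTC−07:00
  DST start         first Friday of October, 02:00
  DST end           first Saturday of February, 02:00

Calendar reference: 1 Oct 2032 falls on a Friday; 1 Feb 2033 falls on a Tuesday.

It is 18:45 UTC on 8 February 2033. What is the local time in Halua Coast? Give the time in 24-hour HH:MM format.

10:45

1 October 2032 is a Friday, so the first Friday is October 1.
1 February 2033 is a Tuesday, so the first Saturday is February 5.
At the standard offset (UTC−08:00), 18:45 UTC − 8h = 10:45 Halua Coast standard time.
The standard-time date in Halua Coast, 8 February 2033, is outside the daylight-saving period (1 October 2032 – 5 February 2033), so Halua Coast is on standard time, UTC−08:00.
18:45 UTC − 8h = 10:45 local.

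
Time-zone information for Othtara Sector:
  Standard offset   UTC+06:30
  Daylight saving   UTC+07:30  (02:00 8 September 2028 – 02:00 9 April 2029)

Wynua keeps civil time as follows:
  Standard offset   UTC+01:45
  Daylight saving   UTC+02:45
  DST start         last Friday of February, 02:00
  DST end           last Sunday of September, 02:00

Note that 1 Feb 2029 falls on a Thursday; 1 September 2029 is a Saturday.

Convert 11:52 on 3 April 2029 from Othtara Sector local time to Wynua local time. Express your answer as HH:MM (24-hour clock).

07:07

3 April 2029 falls between 8 September 2028 and 9 April 2029, so daylight saving is in effect and Othtara Sector is at UTC+07:30.
11:52 Othtara Sector − 7h30m = 04:22 UTC.
1 February 2029 is a Thursday, so Fridays fall on 2, 9, 16, 23; the last is February 23.
1 September 2029 is a Saturday, so Sundays fall on 2, 9, 16, 23, 30; the last is September 30.
At the standard offset (UTC+01:45), 04:22 UTC + 1h45m = 06:07 Wynua standard time.
Daylight saving runs 23 February – 30 September; the standard-time date in Wynua, 3 April 2029, is inside that window, so Wynua is at UTC+02:45.
04:22 UTC + 2h45m = 07:07 Wynua.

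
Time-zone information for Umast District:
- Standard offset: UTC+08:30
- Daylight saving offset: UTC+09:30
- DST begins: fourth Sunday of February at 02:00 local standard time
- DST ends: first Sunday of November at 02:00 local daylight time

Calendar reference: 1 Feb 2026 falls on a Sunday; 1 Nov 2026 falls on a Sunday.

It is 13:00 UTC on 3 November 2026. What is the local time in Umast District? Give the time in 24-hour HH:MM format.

1 February 2026 is a Sunday, so the first Sunday is February 1 and the fourth is February 22.
1 November 2026 is a Sunday, so the first Sunday is November 1.
At the standard offset (UTC+08:30), 13:00 UTC + 8h30m = 21:30 Umast District standard time.
Daylight saving runs 22 February – 1 November; the standard-time date in Umast District, 3 November 2026, is outside that window, so Umast District is on standard time at UTC+08:30.
13:00 UTC + 8h30m = 21:30 local.

21:30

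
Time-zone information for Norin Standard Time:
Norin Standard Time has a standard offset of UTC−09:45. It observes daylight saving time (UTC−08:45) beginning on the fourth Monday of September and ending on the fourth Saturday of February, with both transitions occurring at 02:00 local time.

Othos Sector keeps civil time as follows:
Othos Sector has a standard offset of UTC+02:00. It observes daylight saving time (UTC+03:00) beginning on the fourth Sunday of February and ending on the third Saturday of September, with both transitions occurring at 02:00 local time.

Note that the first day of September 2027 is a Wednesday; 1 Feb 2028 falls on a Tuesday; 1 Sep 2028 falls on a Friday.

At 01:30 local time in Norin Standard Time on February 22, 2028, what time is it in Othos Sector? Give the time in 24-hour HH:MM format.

12:15

1 September 2027 is a Wednesday, so the first Monday is September 6 and the fourth is September 27.
1 February 2028 is a Tuesday, so the first Saturday is February 5 and the fourth is February 26.
February 22, 2028 falls between 27 September 2027 and 26 February 2028, so daylight saving is in effect and Norin Standard Time is at UTC−08:45.
01:30 Norin Standard Time + 8h45m = 10:15 UTC.
1 February 2028 is a Tuesday, so the first Sunday is February 6 and the fourth is February 27.
1 September 2028 is a Friday, so the first Saturday is September 2 and the third is September 16.
At the standard offset (UTC+02:00), 10:15 UTC + 2h = 12:15 Othos Sector standard time.
Daylight saving runs 27 February – 16 September; the standard-time date in Othos Sector, February 22, 2028, is outside that window, so Othos Sector is on standard time at UTC+02:00.
10:15 UTC + 2h = 12:15 Othos Sector.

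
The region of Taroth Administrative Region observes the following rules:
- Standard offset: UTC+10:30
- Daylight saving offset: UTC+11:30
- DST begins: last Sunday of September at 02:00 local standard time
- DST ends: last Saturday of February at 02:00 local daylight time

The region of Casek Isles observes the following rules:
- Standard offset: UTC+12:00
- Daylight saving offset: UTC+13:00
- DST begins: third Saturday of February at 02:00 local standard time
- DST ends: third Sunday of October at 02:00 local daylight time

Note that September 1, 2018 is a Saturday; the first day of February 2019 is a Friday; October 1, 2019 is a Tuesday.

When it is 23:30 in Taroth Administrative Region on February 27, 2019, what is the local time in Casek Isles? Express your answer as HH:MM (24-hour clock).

02:00

1 September 2018 is a Saturday, so Sundays fall on 2, 9, 16, 23, 30; the last is September 30.
1 February 2019 is a Friday, so Saturdays fall on 2, 9, 16, 23; the last is February 23.
February 27, 2019 does not fall between 30 September 2018 and 23 February 2019, so daylight saving is not in effect and Taroth Administrative Region is at UTC+10:30.
23:30 Taroth Administrative Region − 10h30m = 13:00 UTC.
1 February 2019 is a Friday, so the first Saturday is February 2 and the third is February 16.
1 October 2019 is a Tuesday, so the first Sunday is October 6 and the third is October 20.
At the standard offset (UTC+12:00), 13:00 UTC + 12h = 01:00 Casek Isles standard time (rolling into the next day, 28 February 2019).
Daylight saving runs 16 February – 20 October; the standard-time date in Casek Isles, February 28, 2019, is inside that window, so Casek Isles is at UTC+13:00.
13:00 UTC + 13h = 02:00 Casek Isles (rolling into the next day, 28 February 2019).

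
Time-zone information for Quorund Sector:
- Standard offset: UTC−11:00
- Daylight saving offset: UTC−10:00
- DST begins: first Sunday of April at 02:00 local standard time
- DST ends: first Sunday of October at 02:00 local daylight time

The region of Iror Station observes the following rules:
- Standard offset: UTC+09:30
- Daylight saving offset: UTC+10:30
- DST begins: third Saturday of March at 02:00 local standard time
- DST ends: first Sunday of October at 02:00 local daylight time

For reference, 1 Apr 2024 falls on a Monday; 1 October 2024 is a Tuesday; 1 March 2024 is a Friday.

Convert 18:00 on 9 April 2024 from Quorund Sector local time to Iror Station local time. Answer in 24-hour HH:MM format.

1 April 2024 is a Monday, so the first Sunday is April 7.
1 October 2024 is a Tuesday, so the first Sunday is October 6.
9 April 2024 falls between 7 April and 6 October, so daylight saving is in effect and Quorund Sector is at UTC−10:00.
18:00 Quorund Sector + 10h = 04:00 UTC (rolling into the next day, 10 April 2024).
1 March 2024 is a Friday, so the first Saturday is March 2 and the third is March 16.
1 October 2024 is a Tuesday, so the first Sunday is October 6.
At the standard offset (UTC+09:30), 04:00 UTC + 9h30m = 13:30 Iror Station standard time.
Daylight saving runs 16 March – 6 October; the standard-time date in Iror Station, 10 April 2024, is inside that window, so Iror Station is at UTC+10:30.
04:00 UTC + 10h30m = 14:30 Iror Station.

14:30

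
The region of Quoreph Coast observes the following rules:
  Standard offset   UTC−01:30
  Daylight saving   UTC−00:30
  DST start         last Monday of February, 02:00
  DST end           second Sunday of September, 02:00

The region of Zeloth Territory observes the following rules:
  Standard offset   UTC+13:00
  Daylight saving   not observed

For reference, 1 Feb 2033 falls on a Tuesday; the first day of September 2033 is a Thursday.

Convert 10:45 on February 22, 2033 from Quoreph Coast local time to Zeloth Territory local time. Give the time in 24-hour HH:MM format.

1 February 2033 is a Tuesday, so Mondays fall on 7, 14, 21, 28; the last is February 28.
1 September 2033 is a Thursday, so the first Sunday is September 4 and the second is September 11.
February 22, 2033 is outside the daylight-saving period (28 February – 11 September), so Quoreph Coast is on standard time, UTC−01:30.
10:45 Quoreph Coast + 1h30m = 12:15 UTC.
Zeloth Territory stays on UTC+13:00 all year.
12:15 UTC + 13h = 01:15 Zeloth Territory (rolling into the next day, 23 February 2033).

01:15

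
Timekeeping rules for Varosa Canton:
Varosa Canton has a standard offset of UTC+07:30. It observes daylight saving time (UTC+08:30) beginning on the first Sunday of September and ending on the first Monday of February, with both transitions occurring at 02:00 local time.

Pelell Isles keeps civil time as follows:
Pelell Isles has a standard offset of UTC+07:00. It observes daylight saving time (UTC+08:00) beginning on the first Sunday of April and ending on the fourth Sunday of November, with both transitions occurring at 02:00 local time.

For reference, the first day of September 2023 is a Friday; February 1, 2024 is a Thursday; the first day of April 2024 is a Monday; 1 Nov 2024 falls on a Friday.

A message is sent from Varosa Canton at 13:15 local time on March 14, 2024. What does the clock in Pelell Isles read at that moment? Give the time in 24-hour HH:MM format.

1 September 2023 is a Friday, so the first Sunday is September 3.
1 February 2024 is a Thursday, so the first Monday is February 5.
March 14, 2024 is outside the daylight-saving period (3 September 2023 – 5 February 2024), so Varosa Canton is on standard time, UTC+07:30.
13:15 Varosa Canton − 7h30m = 05:45 UTC.
1 April 2024 is a Monday, so the first Sunday is April 7.
1 November 2024 is a Friday, so the first Sunday is November 3 and the fourth is November 24.
At the standard offset (UTC+07:00), 05:45 UTC + 7h = 12:45 Pelell Isles standard time.
The standard-time date in Pelell Isles, March 14, 2024, is outside the daylight-saving period (7 April – 24 November), so Pelell Isles is on standard time, UTC+07:00.
05:45 UTC + 7h = 12:45 Pelell Isles.

12:45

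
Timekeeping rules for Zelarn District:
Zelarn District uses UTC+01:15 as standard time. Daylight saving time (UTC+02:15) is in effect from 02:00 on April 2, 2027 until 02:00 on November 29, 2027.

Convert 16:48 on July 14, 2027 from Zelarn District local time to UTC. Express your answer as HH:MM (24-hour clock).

14:33

Daylight saving runs 2 April – 29 November; July 14, 2027 is inside that window, so Zelarn District is at UTC+02:15.
16:48 local − 2h15m = 14:33 UTC.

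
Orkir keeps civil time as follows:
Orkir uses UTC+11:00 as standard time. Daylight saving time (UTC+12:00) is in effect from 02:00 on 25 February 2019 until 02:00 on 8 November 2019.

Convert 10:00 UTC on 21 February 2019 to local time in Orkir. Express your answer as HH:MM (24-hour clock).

21:00

At the standard offset (UTC+11:00), 10:00 UTC + 11h = 21:00 Orkir standard time.
The standard-time date in Orkir, 21 February 2019, does not fall between 25 February and 8 November, so daylight saving is not in effect and Orkir is at UTC+11:00.
10:00 UTC + 11h = 21:00 local.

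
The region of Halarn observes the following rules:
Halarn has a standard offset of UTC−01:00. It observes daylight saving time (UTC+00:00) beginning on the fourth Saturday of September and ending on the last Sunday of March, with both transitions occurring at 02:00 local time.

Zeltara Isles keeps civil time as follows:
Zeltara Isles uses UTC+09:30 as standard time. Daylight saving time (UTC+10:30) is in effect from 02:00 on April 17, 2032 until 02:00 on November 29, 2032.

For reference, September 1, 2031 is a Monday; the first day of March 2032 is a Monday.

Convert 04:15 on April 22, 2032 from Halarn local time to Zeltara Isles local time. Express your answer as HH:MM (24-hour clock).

1 September 2031 is a Monday, so the first Saturday is September 6 and the fourth is September 27.
1 March 2032 is a Monday, so Sundays fall on 7, 14, 21, 28; the last is March 28.
April 22, 2032 does not fall between 27 September 2031 and 28 March 2032, so daylight saving is not in effect and Halarn is at UTC−01:00.
04:15 Halarn + 1h = 05:15 UTC.
At the standard offset (UTC+09:30), 05:15 UTC + 9h30m = 14:45 Zeltara Isles standard time.
The standard-time date in Zeltara Isles, April 22, 2032, falls between 17 April and 29 November, so daylight saving is in effect and Zeltara Isles is at UTC+10:30.
05:15 UTC + 10h30m = 15:45 Zeltara Isles.

15:45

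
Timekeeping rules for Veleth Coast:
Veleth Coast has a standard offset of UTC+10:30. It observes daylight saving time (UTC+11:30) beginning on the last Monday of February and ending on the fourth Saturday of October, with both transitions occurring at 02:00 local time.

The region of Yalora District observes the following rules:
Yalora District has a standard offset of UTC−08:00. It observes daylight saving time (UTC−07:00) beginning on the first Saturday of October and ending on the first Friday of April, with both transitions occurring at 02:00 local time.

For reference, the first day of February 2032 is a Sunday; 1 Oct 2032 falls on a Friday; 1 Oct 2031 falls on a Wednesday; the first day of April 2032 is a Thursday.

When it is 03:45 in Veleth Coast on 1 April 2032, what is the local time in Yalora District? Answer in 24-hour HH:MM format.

1 February 2032 is a Sunday, so Mondays fall on 2, 9, 16, 23; the last is February 23.
1 October 2032 is a Friday, so the first Saturday is October 2 and the fourth is October 23.
Daylight saving runs 23 February – 23 October; 1 April 2032 is inside that window, so Veleth Coast is at UTC+11:30.
03:45 Veleth Coast − 11h30m = 16:15 UTC (rolling into the previous day, 31 March 2032).
1 October 2031 is a Wednesday, so the first Saturday is October 4.
1 April 2032 is a Thursday, so the first Friday is April 2.
At the standard offset (UTC−08:00), 16:15 UTC − 8h = 08:15 Yalora District standard time.
The standard-time date in Yalora District, 31 March 2032, falls between 4 October 2031 and 2 April 2032, so daylight saving is in effect and Yalora District is at UTC−07:00.
16:15 UTC − 7h = 09:15 Yalora District.

09:15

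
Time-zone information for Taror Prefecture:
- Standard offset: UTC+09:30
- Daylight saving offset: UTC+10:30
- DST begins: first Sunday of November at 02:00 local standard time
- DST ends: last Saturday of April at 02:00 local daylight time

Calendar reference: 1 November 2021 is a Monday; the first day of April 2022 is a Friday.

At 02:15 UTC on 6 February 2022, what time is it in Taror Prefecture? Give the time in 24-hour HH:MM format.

1 November 2021 is a Monday, so the first Sunday is November 7.
1 April 2022 is a Friday, so Saturdays fall on 2, 9, 16, 23, 30; the last is April 30.
At the standard offset (UTC+09:30), 02:15 UTC + 9h30m = 11:45 Taror Prefecture standard time.
The standard-time date in Taror Prefecture, 6 February 2022, falls between 7 November 2021 and 30 April 2022, so daylight saving is in effect and Taror Prefecture is at UTC+10:30.
02:15 UTC + 10h30m = 12:45 local.

12:45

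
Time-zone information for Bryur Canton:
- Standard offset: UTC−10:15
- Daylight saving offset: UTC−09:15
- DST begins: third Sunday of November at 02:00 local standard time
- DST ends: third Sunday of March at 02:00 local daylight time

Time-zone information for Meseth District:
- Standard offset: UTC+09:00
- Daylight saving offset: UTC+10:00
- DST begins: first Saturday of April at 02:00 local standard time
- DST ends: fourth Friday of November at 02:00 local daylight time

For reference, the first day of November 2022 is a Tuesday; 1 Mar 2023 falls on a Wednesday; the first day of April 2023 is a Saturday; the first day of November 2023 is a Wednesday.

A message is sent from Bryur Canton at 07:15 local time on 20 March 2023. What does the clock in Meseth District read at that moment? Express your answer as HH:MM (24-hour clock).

1 November 2022 is a Tuesday, so the first Sunday is November 6 and the third is November 20.
1 March 2023 is a Wednesday, so the first Sunday is March 5 and the third is March 19.
20 March 2023 is outside the daylight-saving period (20 November 2022 – 19 March 2023), so Bryur Canton is on standard time, UTC−10:15.
07:15 Bryur Canton + 10h15m = 17:30 UTC.
1 April 2023 is a Saturday, so the first Saturday is April 1.
1 November 2023 is a Wednesday, so the first Friday is November 3 and the fourth is November 24.
At the standard offset (UTC+09:00), 17:30 UTC + 9h = 02:30 Meseth District standard time (rolling into the next day, 21 March 2023).
The standard-time date in Meseth District, 21 March 2023, does not fall between 1 April and 24 November, so daylight saving is not in effect and Meseth District is at UTC+09:00.
17:30 UTC + 9h = 02:30 Meseth District (rolling into the next day, 21 March 2023).

02:30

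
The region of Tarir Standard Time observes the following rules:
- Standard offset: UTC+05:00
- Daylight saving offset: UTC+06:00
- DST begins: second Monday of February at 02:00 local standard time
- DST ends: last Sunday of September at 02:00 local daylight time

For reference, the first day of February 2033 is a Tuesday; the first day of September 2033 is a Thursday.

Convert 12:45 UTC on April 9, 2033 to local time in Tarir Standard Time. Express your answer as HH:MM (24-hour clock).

1 February 2033 is a Tuesday, so the first Monday is February 7 and the second is February 14.
1 September 2033 is a Thursday, so Sundays fall on 4, 11, 18, 25; the last is September 25.
At the standard offset (UTC+05:00), 12:45 UTC + 5h = 17:45 Tarir Standard Time standard time.
The standard-time date in Tarir Standard Time, April 9, 2033, falls between 14 February and 25 September, so daylight saving is in effect and Tarir Standard Time is at UTC+06:00.
12:45 UTC + 6h = 18:45 local.

18:45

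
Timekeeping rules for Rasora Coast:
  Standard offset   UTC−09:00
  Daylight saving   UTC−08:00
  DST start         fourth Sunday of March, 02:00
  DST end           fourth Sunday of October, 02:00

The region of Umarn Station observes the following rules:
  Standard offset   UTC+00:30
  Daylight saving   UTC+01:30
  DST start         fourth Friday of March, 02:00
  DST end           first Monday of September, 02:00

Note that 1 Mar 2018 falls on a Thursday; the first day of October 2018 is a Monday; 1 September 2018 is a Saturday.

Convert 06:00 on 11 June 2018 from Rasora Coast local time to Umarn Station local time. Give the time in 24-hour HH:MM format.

1 March 2018 is a Thursday, so the first Sunday is March 4 and the fourth is March 25.
1 October 2018 is a Monday, so the first Sunday is October 7 and the fourth is October 28.
11 June 2018 falls between 25 March and 28 October, so daylight saving is in effect and Rasora Coast is at UTC−08:00.
06:00 Rasora Coast + 8h = 14:00 UTC.
1 March 2018 is a Thursday, so the first Friday is March 2 and the fourth is March 23.
1 September 2018 is a Saturday, so the first Monday is September 3.
At the standard offset (UTC+00:30), 14:00 UTC + 0h30m = 14:30 Umarn Station standard time.
The standard-time date in Umarn Station, 11 June 2018, lies within the daylight-saving period (23 March – 3 September), so Umarn Station is on daylight time, UTC+01:30.
14:00 UTC + 1h30m = 15:30 Umarn Station.

15:30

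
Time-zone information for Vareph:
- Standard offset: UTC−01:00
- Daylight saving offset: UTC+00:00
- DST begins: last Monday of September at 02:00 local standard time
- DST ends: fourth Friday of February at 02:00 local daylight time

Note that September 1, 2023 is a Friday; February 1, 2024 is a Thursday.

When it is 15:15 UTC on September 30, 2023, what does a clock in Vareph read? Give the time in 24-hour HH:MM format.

15:15

1 September 2023 is a Friday, so Mondays fall on 4, 11, 18, 25; the last is September 25.
1 February 2024 is a Thursday, so the first Friday is February 2 and the fourth is February 23.
At the standard offset (UTC−01:00), 15:15 UTC − 1h = 14:15 Vareph standard time.
The standard-time date in Vareph, September 30, 2023, lies within the daylight-saving period (25 September 2023 – 23 February 2024), so Vareph is on daylight time, UTC+00:00.
15:15 UTC + 0h = 15:15 local.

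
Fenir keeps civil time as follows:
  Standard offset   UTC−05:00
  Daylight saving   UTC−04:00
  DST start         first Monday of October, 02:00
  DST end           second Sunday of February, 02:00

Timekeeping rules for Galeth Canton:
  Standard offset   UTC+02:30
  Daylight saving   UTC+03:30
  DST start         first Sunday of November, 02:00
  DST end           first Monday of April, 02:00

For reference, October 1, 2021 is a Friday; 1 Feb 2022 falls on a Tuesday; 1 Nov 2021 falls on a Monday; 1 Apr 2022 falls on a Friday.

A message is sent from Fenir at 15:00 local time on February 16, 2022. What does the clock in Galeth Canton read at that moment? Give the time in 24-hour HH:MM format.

1 October 2021 is a Friday, so the first Monday is October 4.
1 February 2022 is a Tuesday, so the first Sunday is February 6 and the second is February 13.
February 16, 2022 does not fall between 4 October 2021 and 13 February 2022, so daylight saving is not in effect and Fenir is at UTC−05:00.
15:00 Fenir + 5h = 20:00 UTC.
1 November 2021 is a Monday, so the first Sunday is November 7.
1 April 2022 is a Friday, so the first Monday is April 4.
At the standard offset (UTC+02:30), 20:00 UTC + 2h30m = 22:30 Galeth Canton standard time.
The standard-time date in Galeth Canton, February 16, 2022, lies within the daylight-saving period (7 November 2021 – 4 April 2022), so Galeth Canton is on daylight time, UTC+03:30.
20:00 UTC + 3h30m = 23:30 Galeth Canton.

23:30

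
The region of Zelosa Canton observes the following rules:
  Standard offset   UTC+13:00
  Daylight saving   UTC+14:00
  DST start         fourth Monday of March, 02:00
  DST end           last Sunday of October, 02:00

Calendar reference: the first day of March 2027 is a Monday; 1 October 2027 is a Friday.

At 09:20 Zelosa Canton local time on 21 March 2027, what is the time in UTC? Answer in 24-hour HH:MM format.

1 March 2027 is a Monday, so the first Monday is March 1 and the fourth is March 22.
1 October 2027 is a Friday, so Sundays fall on 3, 10, 17, 24, 31; the last is October 31.
21 March 2027 does not fall between 22 March and 31 October, so daylight saving is not in effect and Zelosa Canton is at UTC+13:00.
09:20 local − 13h = 20:20 UTC (rolling into the previous day, 20 March 2027).

20:20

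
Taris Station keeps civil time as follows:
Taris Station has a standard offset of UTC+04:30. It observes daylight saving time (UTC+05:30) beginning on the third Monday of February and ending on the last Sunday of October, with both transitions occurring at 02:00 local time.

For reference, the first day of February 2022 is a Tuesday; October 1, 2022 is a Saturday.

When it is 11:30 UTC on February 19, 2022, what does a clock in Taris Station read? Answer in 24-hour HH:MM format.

1 February 2022 is a Tuesday, so the first Monday is February 7 and the third is February 21.
1 October 2022 is a Saturday, so Sundays fall on 2, 9, 16, 23, 30; the last is October 30.
At the standard offset (UTC+04:30), 11:30 UTC + 4h30m = 16:00 Taris Station standard time.
The standard-time date in Taris Station, February 19, 2022, does not fall between 21 February and 30 October, so daylight saving is not in effect and Taris Station is at UTC+04:30.
11:30 UTC + 4h30m = 16:00 local.

16:00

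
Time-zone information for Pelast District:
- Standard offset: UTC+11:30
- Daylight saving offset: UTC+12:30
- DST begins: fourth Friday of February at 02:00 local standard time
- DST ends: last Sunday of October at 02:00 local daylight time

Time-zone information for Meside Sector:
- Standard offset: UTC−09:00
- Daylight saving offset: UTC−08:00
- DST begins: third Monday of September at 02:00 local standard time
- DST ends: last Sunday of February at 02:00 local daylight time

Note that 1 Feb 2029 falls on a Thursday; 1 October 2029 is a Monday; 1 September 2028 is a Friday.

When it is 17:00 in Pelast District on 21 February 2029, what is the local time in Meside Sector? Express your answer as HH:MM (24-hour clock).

1 February 2029 is a Thursday, so the first Friday is February 2 and the fourth is February 23.
1 October 2029 is a Monday, so Sundays fall on 7, 14, 21, 28; the last is October 28.
Daylight saving runs 23 February – 28 October; 21 February 2029 is outside that window, so Pelast District is on standard time at UTC+11:30.
17:00 Pelast District − 11h30m = 05:30 UTC.
1 September 2028 is a Friday, so the first Monday is September 4 and the third is September 18.
1 February 2029 is a Thursday, so Sundays fall on 4, 11, 18, 25; the last is February 25.
At the standard offset (UTC−09:00), 05:30 UTC − 9h = 20:30 Meside Sector standard time (rolling into the previous day, 20 February 2029).
The standard-time date in Meside Sector, 20 February 2029, lies within the daylight-saving period (18 September 2028 – 25 February 2029), so Meside Sector is on daylight time, UTC−08:00.
05:30 UTC − 8h = 21:30 Meside Sector (rolling into the previous day, 20 February 2029).

21:30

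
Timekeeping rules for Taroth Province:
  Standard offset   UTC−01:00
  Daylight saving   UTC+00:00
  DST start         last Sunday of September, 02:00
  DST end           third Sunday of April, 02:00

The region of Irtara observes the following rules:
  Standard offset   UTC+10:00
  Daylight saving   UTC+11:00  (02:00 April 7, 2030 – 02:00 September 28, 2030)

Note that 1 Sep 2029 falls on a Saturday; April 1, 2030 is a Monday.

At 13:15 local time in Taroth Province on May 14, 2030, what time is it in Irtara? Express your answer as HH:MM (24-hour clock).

1 September 2029 is a Saturday, so Sundays fall on 2, 9, 16, 23, 30; the last is September 30.
1 April 2030 is a Monday, so the first Sunday is April 7 and the third is April 21.
Daylight saving runs 30 September 2029 – 21 April 2030; May 14, 2030 is outside that window, so Taroth Province is on standard time at UTC−01:00.
13:15 Taroth Province + 1h = 14:15 UTC.
At the standard offset (UTC+10:00), 14:15 UTC + 10h = 00:15 Irtara standard time (rolling into the next day, 15 May 2030).
The standard-time date in Irtara, May 15, 2030, lies within the daylight-saving period (7 April – 28 September), so Irtara is on daylight time, UTC+11:00.
14:15 UTC + 11h = 01:15 Irtara (rolling into the next day, 15 May 2030).

01:15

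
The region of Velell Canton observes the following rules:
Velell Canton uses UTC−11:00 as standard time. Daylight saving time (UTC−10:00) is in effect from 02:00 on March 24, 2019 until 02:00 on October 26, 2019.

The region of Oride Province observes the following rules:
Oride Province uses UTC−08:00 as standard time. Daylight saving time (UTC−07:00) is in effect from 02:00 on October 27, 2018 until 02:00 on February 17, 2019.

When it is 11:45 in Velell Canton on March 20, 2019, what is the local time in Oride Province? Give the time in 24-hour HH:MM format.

14:45

March 20, 2019 does not fall between 24 March and 26 October, so daylight saving is not in effect and Velell Canton is at UTC−11:00.
11:45 Velell Canton + 11h = 22:45 UTC.
At the standard offset (UTC−08:00), 22:45 UTC − 8h = 14:45 Oride Province standard time.
The standard-time date in Oride Province, March 20, 2019, does not fall between 27 October 2018 and 17 February 2019, so daylight saving is not in effect and Oride Province is at UTC−08:00.
22:45 UTC − 8h = 14:45 Oride Province.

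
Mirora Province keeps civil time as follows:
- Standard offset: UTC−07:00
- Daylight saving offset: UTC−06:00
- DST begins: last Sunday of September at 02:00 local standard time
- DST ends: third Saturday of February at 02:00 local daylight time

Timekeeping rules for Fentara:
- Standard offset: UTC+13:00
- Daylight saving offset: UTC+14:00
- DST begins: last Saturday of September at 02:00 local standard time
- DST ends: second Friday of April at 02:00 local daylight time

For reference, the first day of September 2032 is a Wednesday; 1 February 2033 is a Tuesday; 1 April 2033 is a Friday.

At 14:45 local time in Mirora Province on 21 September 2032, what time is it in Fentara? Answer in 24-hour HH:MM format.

10:45

1 September 2032 is a Wednesday, so Sundays fall on 5, 12, 19, 26; the last is September 26.
1 February 2033 is a Tuesday, so the first Saturday is February 5 and the third is February 19.
21 September 2032 does not fall between 26 September 2032 and 19 February 2033, so daylight saving is not in effect and Mirora Province is at UTC−07:00.
14:45 Mirora Province + 7h = 21:45 UTC.
1 September 2032 is a Wednesday, so Saturdays fall on 4, 11, 18, 25; the last is September 25.
1 April 2033 is a Friday, so the first Friday is April 1 and the second is April 8.
At the standard offset (UTC+13:00), 21:45 UTC + 13h = 10:45 Fentara standard time (rolling into the next day, 22 September 2032).
Daylight saving runs 25 September 2032 – 8 April 2033; the standard-time date in Fentara, 22 September 2032, is outside that window, so Fentara is on standard time at UTC+13:00.
21:45 UTC + 13h = 10:45 Fentara (rolling into the next day, 22 September 2032).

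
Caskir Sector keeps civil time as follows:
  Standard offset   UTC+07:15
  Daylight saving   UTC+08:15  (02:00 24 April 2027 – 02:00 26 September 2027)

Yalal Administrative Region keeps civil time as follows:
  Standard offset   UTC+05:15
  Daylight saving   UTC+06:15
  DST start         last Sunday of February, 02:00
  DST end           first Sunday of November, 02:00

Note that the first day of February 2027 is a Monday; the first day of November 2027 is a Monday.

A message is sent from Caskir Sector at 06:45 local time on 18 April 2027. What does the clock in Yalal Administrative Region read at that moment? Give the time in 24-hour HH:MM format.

18 April 2027 does not fall between 24 April and 26 September, so daylight saving is not in effect and Caskir Sector is at UTC+07:15.
06:45 Caskir Sector − 7h15m = 23:30 UTC (rolling into the previous day, 17 April 2027).
1 February 2027 is a Monday, so Sundays fall on 7, 14, 21, 28; the last is February 28.
1 November 2027 is a Monday, so the first Sunday is November 7.
At the standard offset (UTC+05:15), 23:30 UTC + 5h15m = 04:45 Yalal Administrative Region standard time (rolling into the next day, 18 April 2027).
Daylight saving runs 28 February – 7 November; the standard-time date in Yalal Administrative Region, 18 April 2027, is inside that window, so Yalal Administrative Region is at UTC+06:15.
23:30 UTC + 6h15m = 05:45 Yalal Administrative Region (rolling into the next day, 18 April 2027).

05:45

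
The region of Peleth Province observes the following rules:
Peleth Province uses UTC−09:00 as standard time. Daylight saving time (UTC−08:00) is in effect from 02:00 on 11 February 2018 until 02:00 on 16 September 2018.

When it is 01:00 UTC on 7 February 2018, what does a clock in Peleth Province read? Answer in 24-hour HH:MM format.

16:00

At the standard offset (UTC−09:00), 01:00 UTC − 9h = 16:00 Peleth Province standard time (rolling into the previous day, 6 February 2018).
The standard-time date in Peleth Province, 6 February 2018, is outside the daylight-saving period (11 February – 16 September), so Peleth Province is on standard time, UTC−09:00.
01:00 UTC − 9h = 16:00 local (rolling into the previous day, 6 February 2018).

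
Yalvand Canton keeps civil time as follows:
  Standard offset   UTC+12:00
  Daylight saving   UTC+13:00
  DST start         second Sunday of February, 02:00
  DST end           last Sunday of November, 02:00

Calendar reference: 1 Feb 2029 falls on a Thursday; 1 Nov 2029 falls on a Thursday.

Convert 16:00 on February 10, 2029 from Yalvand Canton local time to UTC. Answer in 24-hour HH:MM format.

04:00

1 February 2029 is a Thursday, so the first Sunday is February 4 and the second is February 11.
1 November 2029 is a Thursday, so Sundays fall on 4, 11, 18, 25; the last is November 25.
February 10, 2029 does not fall between 11 February and 25 November, so daylight saving is not in effect and Yalvand Canton is at UTC+12:00.
16:00 local − 12h = 04:00 UTC.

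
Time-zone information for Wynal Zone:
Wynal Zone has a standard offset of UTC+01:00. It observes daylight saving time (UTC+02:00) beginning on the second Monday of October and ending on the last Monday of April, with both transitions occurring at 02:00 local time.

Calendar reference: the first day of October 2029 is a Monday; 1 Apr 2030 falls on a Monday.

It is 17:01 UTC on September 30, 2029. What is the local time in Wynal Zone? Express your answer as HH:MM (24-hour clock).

18:01

1 October 2029 is a Monday, so the first Monday is October 1 and the second is October 8.
1 April 2030 is a Monday, so Mondays fall on 1, 8, 15, 22, 29; the last is April 29.
At the standard offset (UTC+01:00), 17:01 UTC + 1h = 18:01 Wynal Zone standard time.
The standard-time date in Wynal Zone, September 30, 2029, does not fall between 8 October 2029 and 29 April 2030, so daylight saving is not in effect and Wynal Zone is at UTC+01:00.
17:01 UTC + 1h = 18:01 local.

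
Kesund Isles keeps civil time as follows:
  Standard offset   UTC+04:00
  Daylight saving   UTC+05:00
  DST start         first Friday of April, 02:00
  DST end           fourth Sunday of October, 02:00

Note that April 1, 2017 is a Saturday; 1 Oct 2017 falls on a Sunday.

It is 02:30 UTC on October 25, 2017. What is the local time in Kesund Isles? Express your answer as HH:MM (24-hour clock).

06:30

1 April 2017 is a Saturday, so the first Friday is April 7.
1 October 2017 is a Sunday, so the first Sunday is October 1 and the fourth is October 22.
At the standard offset (UTC+04:00), 02:30 UTC + 4h = 06:30 Kesund Isles standard time.
Daylight saving runs 7 April – 22 October; the standard-time date in Kesund Isles, October 25, 2017, is outside that window, so Kesund Isles is on standard time at UTC+04:00.
02:30 UTC + 4h = 06:30 local.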